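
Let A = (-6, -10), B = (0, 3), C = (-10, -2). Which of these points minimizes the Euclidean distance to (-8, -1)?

Distances: d(A) ≈ 9.2195, d(B) ≈ 8.9443, d(C) ≈ 2.2361. Nearest: C = (-10, -2) with distance 2.2361.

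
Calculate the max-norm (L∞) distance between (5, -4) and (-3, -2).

max(|x_i - y_i|) = max(|5 - (-3)|, |-4 - (-2)|) = max(8, 2) = 8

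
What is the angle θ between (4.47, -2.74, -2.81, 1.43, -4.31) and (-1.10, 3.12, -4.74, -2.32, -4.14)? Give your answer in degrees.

With u = (4.47, -2.74, -2.81, 1.43, -4.31), v = (-1.10, 3.12, -4.74, -2.32, -4.14):
u·v = 4.47·(-1.1) + (-2.74)·3.12 + (-2.81)·(-4.74) + 1.43·(-2.32) + (-4.31)·(-4.14) = (-4.917) + (-8.5488) + 13.3194 + (-3.3176) + 17.8434 = 14.3794.
|u| = √(4.47² + (-2.74)² + (-2.81)² + 1.43² + (-4.31)²) = √(19.9809 + 7.5076 + 7.8961 + 2.0449 + 18.5761) = √56.0056, |v| = √((-1.1)² + 3.12² + (-4.74)² + (-2.32)² + (-4.14)²) = √(1.21 + 9.7344 + 22.4676 + 5.3824 + 17.1396) = √55.934.
cos θ = (u·v)/(|u||v|) = 14.3794/(√56.0056·√55.934) ≈ 0.256914
θ = arccos(0.256914) ≈ 75.11°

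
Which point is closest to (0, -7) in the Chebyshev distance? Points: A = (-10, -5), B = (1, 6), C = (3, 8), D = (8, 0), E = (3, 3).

Distances: d(A) = 10, d(B) = 13, d(C) = 15, d(D) = 8, d(E) = 10. Nearest: D = (8, 0) with distance 8.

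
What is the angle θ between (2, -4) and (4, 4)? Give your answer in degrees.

With u = (2, -4), v = (4, 4):
u·v = 2·4 + (-4)·4 = 8 + (-16) = -8.
|u| = √(2² + (-4)²) = √20, |v| = √(4² + 4²) = √32, so |u||v| = √(20·32) = √640.
cos θ = (u·v)/(|u||v|) = -8/√640 ≈ -0.316228
θ = arccos(-0.316228) ≈ 108.43°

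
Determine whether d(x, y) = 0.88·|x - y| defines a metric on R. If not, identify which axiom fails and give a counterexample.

Yes. Since |x - y| is a metric on R and 0.88 > 0, the positive scalar multiple 0.88·|x - y| is also a metric: scaling by a positive constant preserves non-negativity, identity (d=0 ⟺ |x-y|=0 ⟺ x=y), symmetry, and the triangle inequality.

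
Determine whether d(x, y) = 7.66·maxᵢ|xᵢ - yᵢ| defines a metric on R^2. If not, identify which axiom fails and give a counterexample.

Yes. The L∞ (Chebyshev) norm induces a metric on R^2, and multiplying a metric by a positive constant 7.66 > 0 preserves all four axioms: non-negativity (7.66·||x-y|| ≥ 0), identity (7.66·||x-y|| = 0 ⟺ ||x-y|| = 0 ⟺ x = y), symmetry (||x-y|| = ||y-x||), and the triangle inequality (7.66·||x-z|| ≤ 7.66·||x-y|| + 7.66·||y-z||). So d is a metric.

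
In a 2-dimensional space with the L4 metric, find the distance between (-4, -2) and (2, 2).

(Σ|x_i - y_i|^4)^(1/4) = (|-4 - 2|^4 + |-2 - 2|^4)^(1/4)
= (6^4 + 4^4)^(1/4) = (1296 + 256)^(1/4) = (1552)^(1/4) ≈ 6.2766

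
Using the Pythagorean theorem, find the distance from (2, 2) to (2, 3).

√(Σ(x_i - y_i)²) = √((2 - 2)² + (2 - 3)²)
= √(0² + (-1)²) = √(0 + 1) = √1 = 1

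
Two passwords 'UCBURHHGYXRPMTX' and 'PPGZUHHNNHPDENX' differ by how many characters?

Differing positions: 1, 2, 3, 4, 5, 8, 9, 10, 11, 12, 13, 14. Hamming distance = 12.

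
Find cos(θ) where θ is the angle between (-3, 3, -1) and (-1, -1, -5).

With u = (-3, 3, -1), v = (-1, -1, -5):
u·v = (-3)·(-1) + 3·(-1) + (-1)·(-5) = 3 + (-3) + 5 = 5.
|u| = √((-3)² + 3² + (-1)²) = √19, |v| = √((-1)² + (-1)² + (-5)²) = √27, so |u||v| = √(19·27) = √513.
cos θ = (u·v)/(|u||v|) = 5/√513 ≈ 0.2208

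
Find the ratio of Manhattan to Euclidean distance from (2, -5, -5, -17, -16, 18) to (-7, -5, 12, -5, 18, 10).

L1 = |2 - (-7)| + |-5 - (-5)| + |-5 - 12| + |-17 - (-5)| + |-16 - 18| + |18 - 10| = 9 + 0 + 17 + 12 + 34 + 8 = 80
L2 = √(9² + 0² + 17² + 12² + 34² + 8²) = √1734 ≈ 41.6413
L1 ≥ L2 always (equality iff movement is along one axis); L1 > L2 here.
Ratio L1/L2 = 80/√1734 ≈ 1.9212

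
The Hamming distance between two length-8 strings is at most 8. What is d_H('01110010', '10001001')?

Differing positions: 1, 2, 3, 4, 5, 7, 8. Hamming distance = 7. The maximum possible Hamming distance for length-8 strings is 8, so d_H/8 = 7/8 = 0.875.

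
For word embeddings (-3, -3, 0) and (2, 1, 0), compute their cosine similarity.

With u = (-3, -3, 0), v = (2, 1, 0):
u·v = (-3)·2 + (-3)·1 + 0·0 = (-6) + (-3) + 0 = -9.
|u| = √((-3)² + (-3)² + 0²) = √18, |v| = √(2² + 1² + 0²) = √5, so |u||v| = √(18·5) = √90.
cos θ = (u·v)/(|u||v|) = -9/√90 ≈ -0.9487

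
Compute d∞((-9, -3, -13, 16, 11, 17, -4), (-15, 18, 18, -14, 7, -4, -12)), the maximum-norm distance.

max(|x_i - y_i|) = max(|-9 - (-15)|, |-3 - 18|, |-13 - 18|, |16 - (-14)|, |11 - 7|, |17 - (-4)|, |-4 - (-12)|) = max(6, 21, 31, 30, 4, 21, 8) = 31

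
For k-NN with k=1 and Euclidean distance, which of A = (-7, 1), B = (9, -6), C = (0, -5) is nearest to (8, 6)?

Distances: d(A) ≈ 15.8114, d(B) ≈ 12.0416, d(C) ≈ 13.6015. Nearest: B = (9, -6) with distance 12.0416.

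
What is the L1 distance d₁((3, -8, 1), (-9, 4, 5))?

Σ|x_i - y_i| = |3 - (-9)| + |-8 - 4| + |1 - 5| = 12 + 12 + 4 = 28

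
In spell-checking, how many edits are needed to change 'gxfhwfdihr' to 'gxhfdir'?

Let D[i][j] be the edit distance between the first i characters of 'gxfhwfdihr' and the first j characters of 'gxhfdir', with D[i][0] = i, D[0][j] = j, and D[i][j] = D[i-1][j-1] if the characters match, else 1 + min(D[i-1][j], D[i][j-1], D[i-1][j-1]). Filling the table (rows: prefixes of 'gxfhwfdihr', columns: prefixes of 'gxhfdir'):
     ε  g  x  h  f  d  i  r
  ε  0  1  2  3  4  5  6  7
  g  1  0  1  2  3  4  5  6
  x  2  1  0  1  2  3  4  5
  f  3  2  1  1  1  2  3  4
  h  4  3  2  1  2  2  3  4
  w  5  4  3  2  2  3  3  4
  f  6  5  4  3  2  3  4  4
  d  7  6  5  4  3  2  3  4
  i  8  7  6  5  4  3  2  3
  h  9  8  7  6  5  4  3  3
  r 10  9  8  7  6  5  4  3
The bottom-right entry gives D[10][7] = 3, so no sequence of fewer than 3 edits works. Backtracking through the table gives one optimal edit sequence (3 edits):
  gxfhwfdihr → gxhwfdihr (del f @3)
  gxhwfdihr → gxhfdihr (del w @4)
  gxhfdihr → gxhfdir (del h @7)
Edit distance = 3.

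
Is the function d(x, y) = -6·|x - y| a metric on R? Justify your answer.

No. With c = -6 < 0, d fails non-negativity: d(2, 5) = -6·|2 - 5| = -6·3 = -18 < 0.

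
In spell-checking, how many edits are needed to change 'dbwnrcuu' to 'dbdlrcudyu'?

Let D[i][j] be the edit distance between the first i characters of 'dbwnrcuu' and the first j characters of 'dbdlrcudyu', with D[i][0] = i, D[0][j] = j, and D[i][j] = D[i-1][j-1] if the characters match, else 1 + min(D[i-1][j], D[i][j-1], D[i-1][j-1]). Filling the table (rows: prefixes of 'dbwnrcuu', columns: prefixes of 'dbdlrcudyu'):
     ε  d  b  d  l  r  c  u  d  y  u
  ε  0  1  2  3  4  5  6  7  8  9 10
  d  1  0  1  2  3  4  5  6  7  8  9
  b  2  1  0  1  2  3  4  5  6  7  8
  w  3  2  1  1  2  3  4  5  6  7  8
  n  4  3  2  2  2  3  4  5  6  7  8
  r  5  4  3  3  3  2  3  4  5  6  7
  c  6  5  4  4  4  3  2  3  4  5  6
  u  7  6  5  5  5  4  3  2  3  4  5
  u  8  7  6  6  6  5  4  3  3  4  4
The bottom-right entry gives D[8][10] = 4, so no sequence of fewer than 4 edits works. Backtracking through the table gives one optimal edit sequence (4 edits):
  dbwnrcuu → dbdnrcuu (sub w→d @3)
  dbdnrcuu → dbdlrcuu (sub n→l @4)
  dbdlrcuu → dbdlrcudu (ins d @8)
  dbdlrcudu → dbdlrcudyu (ins y @9)
Edit distance = 4.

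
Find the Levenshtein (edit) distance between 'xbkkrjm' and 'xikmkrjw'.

Let D[i][j] be the edit distance between the first i characters of 'xbkkrjm' and the first j characters of 'xikmkrjw', with D[i][0] = i, D[0][j] = j, and D[i][j] = D[i-1][j-1] if the characters match, else 1 + min(D[i-1][j], D[i][j-1], D[i-1][j-1]). Filling the table (rows: prefixes of 'xbkkrjm', columns: prefixes of 'xikmkrjw'):
     ε  x  i  k  m  k  r  j  w
  ε  0  1  2  3  4  5  6  7  8
  x  1  0  1  2  3  4  5  6  7
  b  2  1  1  2  3  4  5  6  7
  k  3  2  2  1  2  3  4  5  6
  k  4  3  3  2  2  2  3  4  5
  r  5  4  4  3  3  3  2  3  4
  j  6  5  5  4  4  4  3  2  3
  m  7  6  6  5  4  5  4  3  3
The bottom-right entry gives D[7][8] = 3, so no sequence of fewer than 3 edits works. Backtracking through the table gives one optimal edit sequence (3 edits):
  xbkkrjm → xikkrjm (sub b→i @2)
  xikkrjm → xikmkrjm (ins m @4)
  xikmkrjm → xikmkrjw (sub m→w @8)
Edit distance = 3.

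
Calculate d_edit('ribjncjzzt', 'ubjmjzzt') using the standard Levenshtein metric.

Let D[i][j] be the edit distance between the first i characters of 'ribjncjzzt' and the first j characters of 'ubjmjzzt', with D[i][0] = i, D[0][j] = j, and D[i][j] = D[i-1][j-1] if the characters match, else 1 + min(D[i-1][j], D[i][j-1], D[i-1][j-1]). Filling the table (rows: prefixes of 'ribjncjzzt', columns: prefixes of 'ubjmjzzt'):
     ε  u  b  j  m  j  z  z  t
  ε  0  1  2  3  4  5  6  7  8
  r  1  1  2  3  4  5  6  7  8
  i  2  2  2  3  4  5  6  7  8
  b  3  3  2  3  4  5  6  7  8
  j  4  4  3  2  3  4  5  6  7
  n  5  5  4  3  3  4  5  6  7
  c  6  6  5  4  4  4  5  6  7
  j  7  7  6  5  5  4  5  6  7
  z  8  8  7  6  6  5  4  5  6
  z  9  9  8  7  7  6  5  4  5
  t 10 10  9  8  8  7  6  5  4
The bottom-right entry gives D[10][8] = 4, so no sequence of fewer than 4 edits works. Backtracking through the table gives one optimal edit sequence (4 edits):
  ribjncjzzt → ibjncjzzt (del r @1)
  ibjncjzzt → ubjncjzzt (sub i→u @1)
  ubjncjzzt → ubjcjzzt (del n @4)
  ubjcjzzt → ubjmjzzt (sub c→m @4)
Edit distance = 4.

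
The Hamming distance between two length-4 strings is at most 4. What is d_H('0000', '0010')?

Differing positions: 3. Hamming distance = 1. The maximum possible Hamming distance for length-4 strings is 4, so d_H/4 = 1/4 = 0.25.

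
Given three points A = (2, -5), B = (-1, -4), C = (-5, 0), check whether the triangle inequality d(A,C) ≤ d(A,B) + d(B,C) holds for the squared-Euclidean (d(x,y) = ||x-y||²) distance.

d(A,B) = 3² + 1² = 10, d(B,C) = 4² + 4² = 32, d(A,C) = 7² + 5² = 74.
d(A,C) = 74 > 10 + 32 = 42. Triangle inequality is VIOLATED. (Squared-Euclidean is not a metric — this is a counterexample.)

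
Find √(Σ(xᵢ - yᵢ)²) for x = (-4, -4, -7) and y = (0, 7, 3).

√(Σ(x_i - y_i)²) = √((-4 - 0)² + (-4 - 7)² + (-7 - 3)²)
= √((-4)² + (-11)² + (-10)²) = √(16 + 121 + 100) = √237 ≈ 15.3948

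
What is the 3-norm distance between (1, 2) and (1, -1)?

(Σ|x_i - y_i|^3)^(1/3) = (|1 - 1|^3 + |2 - (-1)|^3)^(1/3)
= (0^3 + 3^3)^(1/3) = (0 + 27)^(1/3) = (27)^(1/3) = 3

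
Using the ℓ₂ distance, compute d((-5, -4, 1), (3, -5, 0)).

(Σ|x_i - y_i|^2)^(1/2) = (|-5 - 3|^2 + |-4 - (-5)|^2 + |1 - 0|^2)^(1/2)
= (8^2 + 1^2 + 1^2)^(1/2) = (64 + 1 + 1)^(1/2) = (66)^(1/2) ≈ 8.124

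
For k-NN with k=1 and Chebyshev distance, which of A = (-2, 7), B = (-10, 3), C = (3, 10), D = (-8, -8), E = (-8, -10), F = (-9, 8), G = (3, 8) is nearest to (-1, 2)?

Distances: d(A) = 5, d(B) = 9, d(C) = 8, d(D) = 10, d(E) = 12, d(F) = 8, d(G) = 6. Nearest: A = (-2, 7) with distance 5.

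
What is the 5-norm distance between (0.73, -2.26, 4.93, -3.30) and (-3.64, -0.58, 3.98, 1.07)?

(Σ|x_i - y_i|^5)^(1/5) = (|0.73 - (-3.64)|^5 + |-2.26 - (-0.58)|^5 + |4.93 - 3.98|^5 + |-3.3 - 1.07|^5)^(1/5)
= (4.37^5 + 1.68^5 + 0.95^5 + 4.37^5)^(1/5) ≈ (1593.7022 + 13.3828 + 0.7738 + 1593.7022)^(1/5) = (3201.561)^(1/5) ≈ 5.0243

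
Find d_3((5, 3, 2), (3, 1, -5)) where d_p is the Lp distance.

(Σ|x_i - y_i|^3)^(1/3) = (|5 - 3|^3 + |3 - 1|^3 + |2 - (-5)|^3)^(1/3)
= (2^3 + 2^3 + 7^3)^(1/3) = (8 + 8 + 343)^(1/3) = (359)^(1/3) ≈ 7.1072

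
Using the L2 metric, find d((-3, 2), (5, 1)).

√(Σ(x_i - y_i)²) = √((-3 - 5)² + (2 - 1)²)
= √((-8)² + 1²) = √(64 + 1) = √65 ≈ 8.0623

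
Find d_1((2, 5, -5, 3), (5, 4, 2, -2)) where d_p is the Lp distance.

Σ|x_i - y_i| = |2 - 5| + |5 - 4| + |-5 - 2| + |3 - (-2)| = 3 + 1 + 7 + 5 = 16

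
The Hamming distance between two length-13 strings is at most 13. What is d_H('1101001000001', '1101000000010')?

Differing positions: 7, 12, 13. Hamming distance = 3. The maximum possible Hamming distance for length-13 strings is 13, so d_H/13 = 3/13 ≈ 0.2308.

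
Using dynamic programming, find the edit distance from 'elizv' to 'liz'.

Let D[i][j] be the edit distance between the first i characters of 'elizv' and the first j characters of 'liz', with D[i][0] = i, D[0][j] = j, and D[i][j] = D[i-1][j-1] if the characters match, else 1 + min(D[i-1][j], D[i][j-1], D[i-1][j-1]). Filling the table (rows: prefixes of 'elizv', columns: prefixes of 'liz'):
     ε  l  i  z
  ε  0  1  2  3
  e  1  1  2  3
  l  2  1  2  3
  i  3  2  1  2
  z  4  3  2  1
  v  5  4  3  2
The bottom-right entry gives D[5][3] = 2, so no sequence of fewer than 2 edits works. Backtracking through the table gives one optimal edit sequence (2 edits):
  elizv → lizv (del e @1)
  lizv → liz (del v @4)
Edit distance = 2.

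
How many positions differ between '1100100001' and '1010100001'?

Differing positions: 2, 3. Hamming distance = 2.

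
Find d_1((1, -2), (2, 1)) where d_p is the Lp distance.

Σ|x_i - y_i| = |1 - 2| + |-2 - 1| = 1 + 3 = 4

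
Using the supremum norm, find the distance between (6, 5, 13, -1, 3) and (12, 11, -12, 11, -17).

max(|x_i - y_i|) = max(|6 - 12|, |5 - 11|, |13 - (-12)|, |-1 - 11|, |3 - (-17)|) = max(6, 6, 25, 12, 20) = 25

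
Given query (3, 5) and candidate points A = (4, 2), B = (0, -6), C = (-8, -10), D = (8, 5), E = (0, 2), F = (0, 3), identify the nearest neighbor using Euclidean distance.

Distances: d(A) ≈ 3.1623, d(B) ≈ 11.4018, d(C) ≈ 18.6011, d(D) = 5, d(E) ≈ 4.2426, d(F) ≈ 3.6056. Nearest: A = (4, 2) with distance 3.1623.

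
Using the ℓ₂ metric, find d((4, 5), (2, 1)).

√(Σ(x_i - y_i)²) = √((4 - 2)² + (5 - 1)²)
= √(2² + 4²) = √(4 + 16) = √20 ≈ 4.4721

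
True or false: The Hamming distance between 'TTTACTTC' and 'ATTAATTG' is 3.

Differing positions: 1, 5, 8. Hamming distance = 3, so the claim is true.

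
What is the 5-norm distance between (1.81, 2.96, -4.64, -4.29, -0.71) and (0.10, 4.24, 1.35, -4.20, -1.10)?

(Σ|x_i - y_i|^5)^(1/5) = (|1.81 - 0.1|^5 + |2.96 - 4.24|^5 + |-4.64 - 1.35|^5 + |-4.29 - (-4.2)|^5 + |-0.71 - (-1.1)|^5)^(1/5)
= (1.71^5 + 1.28^5 + 5.99^5 + 0.09^5 + 0.39^5)^(1/5) ≈ (14.6211 + 3.436 + 7711.4156 + 0 + 0.009)^(1/5) = (7729.4817)^(1/5) ≈ 5.9928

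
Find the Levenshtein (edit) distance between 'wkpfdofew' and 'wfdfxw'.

Let D[i][j] be the edit distance between the first i characters of 'wkpfdofew' and the first j characters of 'wfdfxw', with D[i][0] = i, D[0][j] = j, and D[i][j] = D[i-1][j-1] if the characters match, else 1 + min(D[i-1][j], D[i][j-1], D[i-1][j-1]). Filling the table (rows: prefixes of 'wkpfdofew', columns: prefixes of 'wfdfxw'):
     ε  w  f  d  f  x  w
  ε  0  1  2  3  4  5  6
  w  1  0  1  2  3  4  5
  k  2  1  1  2  3  4  5
  p  3  2  2  2  3  4  5
  f  4  3  2  3  2  3  4
  d  5  4  3  2  3  3  4
  o  6  5  4  3  3  4  4
  f  7  6  5  4  3  4  5
  e  8  7  6  5  4  4  5
  w  9  8  7  6  5  5  4
The bottom-right entry gives D[9][6] = 4, so no sequence of fewer than 4 edits works. Backtracking through the table gives one optimal edit sequence (4 edits):
  wkpfdofew → wpfdofew (del k @2)
  wpfdofew → wfdofew (del p @2)
  wfdofew → wfdfew (del o @4)
  wfdfew → wfdfxw (sub e→x @5)
Edit distance = 4.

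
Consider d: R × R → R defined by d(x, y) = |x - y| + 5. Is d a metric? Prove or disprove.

No. d fails identity of indiscernibles (specifically d(x,x) = 0): d(6, 6) = |6 - 6| + 5 = 0 + 5 = 5 ≠ 0.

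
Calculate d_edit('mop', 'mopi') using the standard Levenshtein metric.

Let D[i][j] be the edit distance between the first i characters of 'mop' and the first j characters of 'mopi', with D[i][0] = i, D[0][j] = j, and D[i][j] = D[i-1][j-1] if the characters match, else 1 + min(D[i-1][j], D[i][j-1], D[i-1][j-1]). Filling the table (rows: prefixes of 'mop', columns: prefixes of 'mopi'):
     ε  m  o  p  i
  ε  0  1  2  3  4
  m  1  0  1  2  3
  o  2  1  0  1  2
  p  3  2  1  0  1
The bottom-right entry gives D[3][4] = 1, so no sequence of fewer than 1 edit works. Backtracking through the table gives one optimal edit sequence (1 edit):
  mop → mopi (ins i @4)
Edit distance = 1.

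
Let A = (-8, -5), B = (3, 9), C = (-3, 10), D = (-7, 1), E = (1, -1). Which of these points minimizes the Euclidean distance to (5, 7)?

Distances: d(A) ≈ 17.6918, d(B) ≈ 2.8284, d(C) ≈ 8.544, d(D) ≈ 13.4164, d(E) ≈ 8.9443. Nearest: B = (3, 9) with distance 2.8284.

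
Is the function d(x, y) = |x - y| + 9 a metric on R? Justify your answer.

No. d fails identity of indiscernibles (specifically d(x,x) = 0): d(5, 5) = |5 - 5| + 9 = 0 + 9 = 9 ≠ 0.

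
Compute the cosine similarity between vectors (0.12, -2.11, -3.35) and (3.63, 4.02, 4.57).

With u = (0.12, -2.11, -3.35), v = (3.63, 4.02, 4.57):
u·v = 0.12·3.63 + (-2.11)·4.02 + (-3.35)·4.57 = 0.4356 + (-8.4822) + (-15.3095) = -23.3561.
|u| = √(0.12² + (-2.11)² + (-3.35)²) = √(0.0144 + 4.4521 + 11.2225) = √15.689, |v| = √(3.63² + 4.02² + 4.57²) = √(13.1769 + 16.1604 + 20.8849) = √50.2222.
cos θ = (u·v)/(|u||v|) = -23.3561/(√15.689·√50.2222) ≈ -0.8321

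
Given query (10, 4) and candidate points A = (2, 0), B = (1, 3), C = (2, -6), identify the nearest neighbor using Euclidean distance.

Distances: d(A) ≈ 8.9443, d(B) ≈ 9.0554, d(C) ≈ 12.8062. Nearest: A = (2, 0) with distance 8.9443.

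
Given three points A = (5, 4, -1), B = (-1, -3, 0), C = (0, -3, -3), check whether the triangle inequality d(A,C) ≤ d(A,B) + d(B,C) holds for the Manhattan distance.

d(A,B) = 6 + 7 + 1 = 14, d(B,C) = 1 + 0 + 3 = 4, d(A,C) = 5 + 7 + 2 = 14.
d(A,C) = 14 ≤ 14 + 4 = 18. Triangle inequality is satisfied.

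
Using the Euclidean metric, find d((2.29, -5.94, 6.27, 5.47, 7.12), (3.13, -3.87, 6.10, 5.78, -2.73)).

√(Σ(x_i - y_i)²) = √((2.29 - 3.13)² + (-5.94 - (-3.87))² + (6.27 - 6.1)² + (5.47 - 5.78)² + (7.12 - (-2.73))²)
= √((-0.84)² + (-2.07)² + 0.17² + (-0.31)² + 9.85²) = √(0.7056 + 4.2849 + 0.0289 + 0.0961 + 97.0225) = √102.138 ≈ 10.1063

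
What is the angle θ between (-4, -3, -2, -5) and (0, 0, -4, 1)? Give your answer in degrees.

With u = (-4, -3, -2, -5), v = (0, 0, -4, 1):
u·v = (-4)·0 + (-3)·0 + (-2)·(-4) + (-5)·1 = 0 + 0 + 8 + (-5) = 3.
|u| = √((-4)² + (-3)² + (-2)² + (-5)²) = √54, |v| = √(0² + 0² + (-4)² + 1²) = √17, so |u||v| = √(54·17) = √918.
cos θ = (u·v)/(|u||v|) = 3/√918 ≈ 0.099015
θ = arccos(0.099015) ≈ 84.32°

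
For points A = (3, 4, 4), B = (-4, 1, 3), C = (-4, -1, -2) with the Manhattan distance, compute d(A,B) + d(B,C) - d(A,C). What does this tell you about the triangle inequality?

d(A,B) = 7 + 3 + 1 = 11, d(B,C) = 0 + 2 + 5 = 7, d(A,C) = 7 + 5 + 6 = 18.
d(A,B) + d(B,C) - d(A,C) = 11 + 7 - 18 = 18 - 18 = 0. This is ≥ 0, so the triangle inequality holds for these points.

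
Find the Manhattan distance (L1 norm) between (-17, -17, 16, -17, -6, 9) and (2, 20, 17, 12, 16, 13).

Σ|x_i - y_i| = |-17 - 2| + |-17 - 20| + |16 - 17| + |-17 - 12| + |-6 - 16| + |9 - 13| = 19 + 37 + 1 + 29 + 22 + 4 = 112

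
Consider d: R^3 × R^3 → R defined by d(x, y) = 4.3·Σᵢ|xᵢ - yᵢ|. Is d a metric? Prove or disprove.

Yes. The L1 (Manhattan) norm induces a metric on R^3, and multiplying a metric by a positive constant 4.3 > 0 preserves all four axioms: non-negativity (4.3·||x-y|| ≥ 0), identity (4.3·||x-y|| = 0 ⟺ ||x-y|| = 0 ⟺ x = y), symmetry (||x-y|| = ||y-x||), and the triangle inequality (4.3·||x-z|| ≤ 4.3·||x-y|| + 4.3·||y-z||). So d is a metric.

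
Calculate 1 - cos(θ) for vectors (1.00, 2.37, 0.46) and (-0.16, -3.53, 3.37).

With u = (1.00, 2.37, 0.46), v = (-0.16, -3.53, 3.37):
u·v = 1·(-0.16) + 2.37·(-3.53) + 0.46·3.37 = (-0.16) + (-8.3661) + 1.5502 = -6.9759.
|u| = √(1² + 2.37² + 0.46²) = √(1 + 5.6169 + 0.2116) = √6.8285, |v| = √((-0.16)² + (-3.53)² + 3.37²) = √(0.0256 + 12.4609 + 11.3569) = √23.8434.
cos θ = (u·v)/(|u||v|) = -6.9759/(√6.8285·√23.8434) ≈ -0.5467
Cosine distance = 1 - cos θ ≈ 1 - (-0.5467) = 1.5467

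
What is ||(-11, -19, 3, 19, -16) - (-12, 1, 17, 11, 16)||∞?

max(|x_i - y_i|) = max(|-11 - (-12)|, |-19 - 1|, |3 - 17|, |19 - 11|, |-16 - 16|) = max(1, 20, 14, 8, 32) = 32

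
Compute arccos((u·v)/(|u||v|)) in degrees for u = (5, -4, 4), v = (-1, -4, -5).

With u = (5, -4, 4), v = (-1, -4, -5):
u·v = 5·(-1) + (-4)·(-4) + 4·(-5) = (-5) + 16 + (-20) = -9.
|u| = √(5² + (-4)² + 4²) = √57, |v| = √((-1)² + (-4)² + (-5)²) = √42, so |u||v| = √(57·42) = √2394.
cos θ = (u·v)/(|u||v|) = -9/√2394 ≈ -0.183942
θ = arccos(-0.183942) ≈ 100.6°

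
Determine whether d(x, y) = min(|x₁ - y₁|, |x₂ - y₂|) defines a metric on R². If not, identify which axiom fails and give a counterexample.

No. d fails identity of indiscernibles: take x = (2, 0) and y = (2, 5). Then d(x,y) = min(|2 - 2|, |0 - 5|) = min(0, 5) = 0, yet x ≠ y.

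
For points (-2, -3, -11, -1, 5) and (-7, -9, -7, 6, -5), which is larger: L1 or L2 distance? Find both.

L1 = |-2 - (-7)| + |-3 - (-9)| + |-11 - (-7)| + |-1 - 6| + |5 - (-5)| = 5 + 6 + 4 + 7 + 10 = 32
L2 = √(5² + 6² + 4² + 7² + 10²) = √226 ≈ 15.0333
L1 ≥ L2 always (equality iff movement is along one axis); L1 > L2 here.
Ratio L1/L2 = 32/√226 ≈ 2.1286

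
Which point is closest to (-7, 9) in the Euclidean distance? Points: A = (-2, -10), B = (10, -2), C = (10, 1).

Distances: d(A) ≈ 19.6469, d(B) ≈ 20.2485, d(C) ≈ 18.7883. Nearest: C = (10, 1) with distance 18.7883.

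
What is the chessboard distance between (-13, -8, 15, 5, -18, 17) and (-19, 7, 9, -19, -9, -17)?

max(|x_i - y_i|) = max(|-13 - (-19)|, |-8 - 7|, |15 - 9|, |5 - (-19)|, |-18 - (-9)|, |17 - (-17)|) = max(6, 15, 6, 24, 9, 34) = 34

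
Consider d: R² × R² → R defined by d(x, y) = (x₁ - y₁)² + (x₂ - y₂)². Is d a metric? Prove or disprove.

No. The squared Euclidean distance fails the triangle inequality. Counterexample: x = (0, 0), y = (4, 4), z = (8, 8). d(x,z) = 8² + 8² = 128, but d(x,y) + d(y,z) = (4² + 4²) + (4² + 4²) = 32 + 32 = 64. Since 128 > 64, the triangle inequality is violated. (Note: √d, the ordinary Euclidean distance, IS a metric.)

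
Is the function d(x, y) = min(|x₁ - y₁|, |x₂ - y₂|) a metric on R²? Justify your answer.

No. d fails identity of indiscernibles: take x = (3, 0) and y = (3, 2). Then d(x,y) = min(|3 - 3|, |0 - 2|) = min(0, 2) = 0, yet x ≠ y.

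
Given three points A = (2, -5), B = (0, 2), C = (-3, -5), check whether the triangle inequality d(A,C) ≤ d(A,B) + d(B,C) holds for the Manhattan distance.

d(A,B) = 2 + 7 = 9, d(B,C) = 3 + 7 = 10, d(A,C) = 5 + 0 = 5.
d(A,C) = 5 ≤ 9 + 10 = 19. Triangle inequality is satisfied.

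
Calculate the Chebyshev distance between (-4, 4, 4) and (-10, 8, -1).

max(|x_i - y_i|) = max(|-4 - (-10)|, |4 - 8|, |4 - (-1)|) = max(6, 4, 5) = 6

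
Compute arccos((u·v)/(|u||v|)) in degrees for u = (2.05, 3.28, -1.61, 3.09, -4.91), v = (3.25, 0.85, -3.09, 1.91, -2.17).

With u = (2.05, 3.28, -1.61, 3.09, -4.91), v = (3.25, 0.85, -3.09, 1.91, -2.17):
u·v = 2.05·3.25 + 3.28·0.85 + (-1.61)·(-3.09) + 3.09·1.91 + (-4.91)·(-2.17) = 6.6625 + 2.788 + 4.9749 + 5.9019 + 10.6547 = 30.982.
|u| = √(2.05² + 3.28² + (-1.61)² + 3.09² + (-4.91)²) = √(4.2025 + 10.7584 + 2.5921 + 9.5481 + 24.1081) = √51.2092, |v| = √(3.25² + 0.85² + (-3.09)² + 1.91² + (-2.17)²) = √(10.5625 + 0.7225 + 9.5481 + 3.6481 + 4.7089) = √29.1901.
cos θ = (u·v)/(|u||v|) = 30.982/(√51.2092·√29.1901) ≈ 0.801342
θ = arccos(0.801342) ≈ 36.74°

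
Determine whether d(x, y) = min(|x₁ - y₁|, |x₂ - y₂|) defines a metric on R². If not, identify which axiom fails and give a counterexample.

No. d fails identity of indiscernibles: take x = (5, 0) and y = (5, 4). Then d(x,y) = min(|5 - 5|, |0 - 4|) = min(0, 4) = 0, yet x ≠ y.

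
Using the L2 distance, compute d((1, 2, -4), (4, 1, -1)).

(Σ|x_i - y_i|^2)^(1/2) = (|1 - 4|^2 + |2 - 1|^2 + |-4 - (-1)|^2)^(1/2)
= (3^2 + 1^2 + 3^2)^(1/2) = (9 + 1 + 9)^(1/2) = (19)^(1/2) ≈ 4.3589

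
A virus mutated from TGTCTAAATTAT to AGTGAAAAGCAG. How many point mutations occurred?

Differing positions: 1, 4, 5, 9, 10, 12. Hamming distance = 6.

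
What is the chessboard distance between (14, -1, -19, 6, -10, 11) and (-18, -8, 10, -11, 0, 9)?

max(|x_i - y_i|) = max(|14 - (-18)|, |-1 - (-8)|, |-19 - 10|, |6 - (-11)|, |-10 - 0|, |11 - 9|) = max(32, 7, 29, 17, 10, 2) = 32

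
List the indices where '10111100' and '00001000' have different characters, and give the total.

Differing positions: 1, 3, 4, 6. Hamming distance = 4.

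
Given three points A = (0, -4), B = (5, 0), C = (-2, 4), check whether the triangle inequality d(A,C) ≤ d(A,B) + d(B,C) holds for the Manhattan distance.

d(A,B) = 5 + 4 = 9, d(B,C) = 7 + 4 = 11, d(A,C) = 2 + 8 = 10.
d(A,C) = 10 ≤ 9 + 11 = 20. Triangle inequality is satisfied.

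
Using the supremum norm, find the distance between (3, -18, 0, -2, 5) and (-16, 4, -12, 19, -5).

max(|x_i - y_i|) = max(|3 - (-16)|, |-18 - 4|, |0 - (-12)|, |-2 - 19|, |5 - (-5)|) = max(19, 22, 12, 21, 10) = 22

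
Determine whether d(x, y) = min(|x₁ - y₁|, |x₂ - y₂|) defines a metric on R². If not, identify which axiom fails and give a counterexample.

No. d fails identity of indiscernibles: take x = (0, 0) and y = (0, 6). Then d(x,y) = min(|0 - 0|, |0 - 6|) = min(0, 6) = 0, yet x ≠ y.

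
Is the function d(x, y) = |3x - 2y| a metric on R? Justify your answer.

No. d fails symmetry: d(6, 8) = |3·6 - 2·8| = |2| = 2, but d(8, 6) = |3·8 - 2·6| = |12| = 12. Since 2 ≠ 12, d(x,y) ≠ d(y,x) in general.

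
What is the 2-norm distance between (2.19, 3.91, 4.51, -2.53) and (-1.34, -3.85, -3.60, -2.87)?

(Σ|x_i - y_i|^2)^(1/2) = (|2.19 - (-1.34)|^2 + |3.91 - (-3.85)|^2 + |4.51 - (-3.6)|^2 + |-2.53 - (-2.87)|^2)^(1/2)
= (3.53^2 + 7.76^2 + 8.11^2 + 0.34^2)^(1/2) = (12.4609 + 60.2176 + 65.7721 + 0.1156)^(1/2) = (138.5662)^(1/2) ≈ 11.7714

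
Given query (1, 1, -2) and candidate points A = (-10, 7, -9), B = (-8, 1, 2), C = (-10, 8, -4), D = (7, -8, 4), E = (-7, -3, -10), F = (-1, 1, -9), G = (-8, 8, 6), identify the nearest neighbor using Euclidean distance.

Distances: d(A) ≈ 14.3527, d(B) ≈ 9.8489, d(C) ≈ 13.1909, d(D) ≈ 12.3693, d(E) = 12, d(F) ≈ 7.2801, d(G) ≈ 13.9284. Nearest: F = (-1, 1, -9) with distance 7.2801.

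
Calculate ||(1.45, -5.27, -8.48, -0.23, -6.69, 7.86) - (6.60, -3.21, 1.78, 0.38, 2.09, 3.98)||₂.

√(Σ(x_i - y_i)²) = √((1.45 - 6.6)² + (-5.27 - (-3.21))² + (-8.48 - 1.78)² + (-0.23 - 0.38)² + (-6.69 - 2.09)² + (7.86 - 3.98)²)
= √((-5.15)² + (-2.06)² + (-10.26)² + (-0.61)² + (-8.78)² + 3.88²) = √(26.5225 + 4.2436 + 105.2676 + 0.3721 + 77.0884 + 15.0544) = √228.5486 ≈ 15.1178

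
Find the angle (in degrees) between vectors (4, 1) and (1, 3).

With u = (4, 1), v = (1, 3):
u·v = 4·1 + 1·3 = 4 + 3 = 7.
|u| = √(4² + 1²) = √17, |v| = √(1² + 3²) = √10, so |u||v| = √(17·10) = √170.
cos θ = (u·v)/(|u||v|) = 7/√170 ≈ 0.536875
θ = arccos(0.536875) ≈ 57.53°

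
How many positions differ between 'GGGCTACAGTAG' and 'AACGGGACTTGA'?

Differing positions: 1, 2, 3, 4, 5, 6, 7, 8, 9, 11, 12. Hamming distance = 11.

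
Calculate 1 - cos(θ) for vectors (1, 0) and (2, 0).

With u = (1, 0), v = (2, 0):
u·v = 1·2 + 0·0 = 2 + 0 = 2.
|u| = √(1² + 0²) = √1, |v| = √(2² + 0²) = √4, so |u||v| = √(1·4) = √4 = 2.
cos θ = (u·v)/(|u||v|) = 2/2 = 1
Cosine distance = 1 - cos θ = 1 - 1 = 0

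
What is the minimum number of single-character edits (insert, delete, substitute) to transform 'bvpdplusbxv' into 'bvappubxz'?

Let D[i][j] be the edit distance between the first i characters of 'bvpdplusbxv' and the first j characters of 'bvappubxz', with D[i][0] = i, D[0][j] = j, and D[i][j] = D[i-1][j-1] if the characters match, else 1 + min(D[i-1][j], D[i][j-1], D[i-1][j-1]). Filling the table (rows: prefixes of 'bvpdplusbxv', columns: prefixes of 'bvappubxz'):
     ε  b  v  a  p  p  u  b  x  z
  ε  0  1  2  3  4  5  6  7  8  9
  b  1  0  1  2  3  4  5  6  7  8
  v  2  1  0  1  2  3  4  5  6  7
  p  3  2  1  1  1  2  3  4  5  6
  d  4  3  2  2  2  2  3  4  5  6
  p  5  4  3  3  2  2  3  4  5  6
  l  6  5  4  4  3  3  3  4  5  6
  u  7  6  5  5  4  4  3  4  5  6
  s  8  7  6  6  5  5  4  4  5  6
  b  9  8  7  7  6  6  5  4  5  6
  x 10  9  8  8  7  7  6  5  4  5
  v 11 10  9  9  8  8  7  6  5  5
The bottom-right entry gives D[11][9] = 5, so no sequence of fewer than 5 edits works. Backtracking through the table gives one optimal edit sequence (5 edits):
  bvpdplusbxv → bvdplusbxv (del p @3)
  bvdplusbxv → bvaplusbxv (sub d→a @3)
  bvaplusbxv → bvappusbxv (sub l→p @5)
  bvappusbxv → bvappubxv (del s @7)
  bvappubxv → bvappubxz (sub v→z @9)
Edit distance = 5.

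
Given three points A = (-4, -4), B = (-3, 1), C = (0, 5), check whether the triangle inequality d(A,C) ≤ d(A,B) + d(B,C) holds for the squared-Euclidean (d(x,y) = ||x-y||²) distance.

d(A,B) = 1² + 5² = 26, d(B,C) = 3² + 4² = 25, d(A,C) = 4² + 9² = 97.
d(A,C) = 97 > 26 + 25 = 51. Triangle inequality is VIOLATED. (Squared-Euclidean is not a metric — this is a counterexample.)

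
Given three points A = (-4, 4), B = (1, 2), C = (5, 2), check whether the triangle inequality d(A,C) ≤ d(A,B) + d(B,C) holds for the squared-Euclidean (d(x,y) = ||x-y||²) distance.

d(A,B) = 5² + 2² = 29, d(B,C) = 4² + 0² = 16, d(A,C) = 9² + 2² = 85.
d(A,C) = 85 > 29 + 16 = 45. Triangle inequality is VIOLATED. (Squared-Euclidean is not a metric — this is a counterexample.)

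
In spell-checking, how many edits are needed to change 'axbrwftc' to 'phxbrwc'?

Let D[i][j] be the edit distance between the first i characters of 'axbrwftc' and the first j characters of 'phxbrwc', with D[i][0] = i, D[0][j] = j, and D[i][j] = D[i-1][j-1] if the characters match, else 1 + min(D[i-1][j], D[i][j-1], D[i-1][j-1]). Filling the table (rows: prefixes of 'axbrwftc', columns: prefixes of 'phxbrwc'):
     ε  p  h  x  b  r  w  c
  ε  0  1  2  3  4  5  6  7
  a  1  1  2  3  4  5  6  7
  x  2  2  2  2  3  4  5  6
  b  3  3  3  3  2  3  4  5
  r  4  4  4  4  3  2  3  4
  w  5  5  5  5  4  3  2  3
  f  6  6  6  6  5  4  3  3
  t  7  7  7  7  6  5  4  4
  c  8  8  8  8  7  6  5  4
The bottom-right entry gives D[8][7] = 4, so no sequence of fewer than 4 edits works. Backtracking through the table gives one optimal edit sequence (4 edits):
  axbrwftc → paxbrwftc (ins p @1)
  paxbrwftc → phxbrwftc (sub a→h @2)
  phxbrwftc → phxbrwtc (del f @7)
  phxbrwtc → phxbrwc (del t @7)
Edit distance = 4.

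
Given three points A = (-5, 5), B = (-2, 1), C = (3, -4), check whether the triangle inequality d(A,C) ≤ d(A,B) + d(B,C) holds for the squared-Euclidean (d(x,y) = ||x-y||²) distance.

d(A,B) = 3² + 4² = 25, d(B,C) = 5² + 5² = 50, d(A,C) = 8² + 9² = 145.
d(A,C) = 145 > 25 + 50 = 75. Triangle inequality is VIOLATED. (Squared-Euclidean is not a metric — this is a counterexample.)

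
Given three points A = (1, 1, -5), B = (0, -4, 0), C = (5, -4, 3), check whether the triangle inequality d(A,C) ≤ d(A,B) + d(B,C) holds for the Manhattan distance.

d(A,B) = 1 + 5 + 5 = 11, d(B,C) = 5 + 0 + 3 = 8, d(A,C) = 4 + 5 + 8 = 17.
d(A,C) = 17 ≤ 11 + 8 = 19. Triangle inequality is satisfied.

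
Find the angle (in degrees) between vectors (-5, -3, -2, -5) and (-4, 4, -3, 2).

With u = (-5, -3, -2, -5), v = (-4, 4, -3, 2):
u·v = (-5)·(-4) + (-3)·4 + (-2)·(-3) + (-5)·2 = 20 + (-12) + 6 + (-10) = 4.
|u| = √((-5)² + (-3)² + (-2)² + (-5)²) = √63, |v| = √((-4)² + 4² + (-3)² + 2²) = √45, so |u||v| = √(63·45) = √2835.
cos θ = (u·v)/(|u||v|) = 4/√2835 ≈ 0.075125
θ = arccos(0.075125) ≈ 85.69°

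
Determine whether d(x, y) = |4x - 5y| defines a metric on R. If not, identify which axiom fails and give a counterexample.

No. d fails symmetry: d(3, 6) = |4·3 - 5·6| = |-18| = 18, but d(6, 3) = |4·6 - 5·3| = |9| = 9. Since 18 ≠ 9, d(x,y) ≠ d(y,x) in general.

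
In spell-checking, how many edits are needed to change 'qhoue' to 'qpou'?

Let D[i][j] be the edit distance between the first i characters of 'qhoue' and the first j characters of 'qpou', with D[i][0] = i, D[0][j] = j, and D[i][j] = D[i-1][j-1] if the characters match, else 1 + min(D[i-1][j], D[i][j-1], D[i-1][j-1]). Filling the table (rows: prefixes of 'qhoue', columns: prefixes of 'qpou'):
     ε  q  p  o  u
  ε  0  1  2  3  4
  q  1  0  1  2  3
  h  2  1  1  2  3
  o  3  2  2  1  2
  u  4  3  3  2  1
  e  5  4  4  3  2
The bottom-right entry gives D[5][4] = 2, so no sequence of fewer than 2 edits works. Backtracking through the table gives one optimal edit sequence (2 edits):
  qhoue → qpoue (sub h→p @2)
  qpoue → qpou (del e @5)
Edit distance = 2.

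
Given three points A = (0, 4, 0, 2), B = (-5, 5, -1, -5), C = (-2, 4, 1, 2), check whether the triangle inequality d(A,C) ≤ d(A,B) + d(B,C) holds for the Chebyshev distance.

d(A,B) = max(5, 1, 1, 7) = 7, d(B,C) = max(3, 1, 2, 7) = 7, d(A,C) = max(2, 0, 1, 0) = 2.
d(A,C) = 2 ≤ 7 + 7 = 14. Triangle inequality is satisfied.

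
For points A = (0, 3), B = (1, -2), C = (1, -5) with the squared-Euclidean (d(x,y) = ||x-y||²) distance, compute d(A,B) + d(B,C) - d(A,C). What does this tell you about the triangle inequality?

d(A,B) = 1² + 5² = 26, d(B,C) = 0² + 3² = 9, d(A,C) = 1² + 8² = 65.
d(A,B) + d(B,C) - d(A,C) = 26 + 9 - 65 = 35 - 65 = -30. This is < 0, so the triangle inequality FAILS for these points (squared-Euclidean is not a metric).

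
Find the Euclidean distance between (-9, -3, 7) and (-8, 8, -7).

√(Σ(x_i - y_i)²) = √((-9 - (-8))² + (-3 - 8)² + (7 - (-7))²)
= √((-1)² + (-11)² + 14²) = √(1 + 121 + 196) = √318 ≈ 17.8326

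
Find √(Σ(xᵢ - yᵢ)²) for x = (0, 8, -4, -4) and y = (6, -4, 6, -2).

√(Σ(x_i - y_i)²) = √((0 - 6)² + (8 - (-4))² + (-4 - 6)² + (-4 - (-2))²)
= √((-6)² + 12² + (-10)² + (-2)²) = √(36 + 144 + 100 + 4) = √284 ≈ 16.8523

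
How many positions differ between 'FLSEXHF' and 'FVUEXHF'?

Differing positions: 2, 3. Hamming distance = 2.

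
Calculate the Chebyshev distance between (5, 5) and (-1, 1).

max(|x_i - y_i|) = max(|5 - (-1)|, |5 - 1|) = max(6, 4) = 6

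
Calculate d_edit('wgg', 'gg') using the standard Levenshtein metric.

Let D[i][j] be the edit distance between the first i characters of 'wgg' and the first j characters of 'gg', with D[i][0] = i, D[0][j] = j, and D[i][j] = D[i-1][j-1] if the characters match, else 1 + min(D[i-1][j], D[i][j-1], D[i-1][j-1]). Filling the table (rows: prefixes of 'wgg', columns: prefixes of 'gg'):
     ε  g  g
  ε  0  1  2
  w  1  1  2
  g  2  1  1
  g  3  2  1
The bottom-right entry gives D[3][2] = 1, so no sequence of fewer than 1 edit works. Backtracking through the table gives one optimal edit sequence (1 edit):
  wgg → gg (del w @1)
Edit distance = 1.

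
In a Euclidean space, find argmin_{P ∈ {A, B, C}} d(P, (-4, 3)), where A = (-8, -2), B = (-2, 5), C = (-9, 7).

Distances: d(A) ≈ 6.4031, d(B) ≈ 2.8284, d(C) ≈ 6.4031. Nearest: B = (-2, 5) with distance 2.8284.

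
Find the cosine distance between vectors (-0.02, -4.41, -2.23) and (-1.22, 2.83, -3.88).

With u = (-0.02, -4.41, -2.23), v = (-1.22, 2.83, -3.88):
u·v = (-0.02)·(-1.22) + (-4.41)·2.83 + (-2.23)·(-3.88) = 0.0244 + (-12.4803) + 8.6524 = -3.8035.
|u| = √((-0.02)² + (-4.41)² + (-2.23)²) = √(0.0004 + 19.4481 + 4.9729) = √24.4214, |v| = √((-1.22)² + 2.83² + (-3.88)²) = √(1.4884 + 8.0089 + 15.0544) = √24.5517.
cos θ = (u·v)/(|u||v|) = -3.8035/(√24.4214·√24.5517) ≈ -0.1553
Cosine distance = 1 - cos θ ≈ 1 - (-0.1553) = 1.1553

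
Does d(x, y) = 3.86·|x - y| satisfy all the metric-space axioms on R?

Yes. Since |x - y| is a metric on R and 3.86 > 0, the positive scalar multiple 3.86·|x - y| is also a metric: scaling by a positive constant preserves non-negativity, identity (d=0 ⟺ |x-y|=0 ⟺ x=y), symmetry, and the triangle inequality.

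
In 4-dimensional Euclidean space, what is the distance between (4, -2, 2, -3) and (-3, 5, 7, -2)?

√(Σ(x_i - y_i)²) = √((4 - (-3))² + (-2 - 5)² + (2 - 7)² + (-3 - (-2))²)
= √(7² + (-7)² + (-5)² + (-1)²) = √(49 + 49 + 25 + 1) = √124 ≈ 11.1355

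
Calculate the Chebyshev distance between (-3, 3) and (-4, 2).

max(|x_i - y_i|) = max(|-3 - (-4)|, |3 - 2|) = max(1, 1) = 1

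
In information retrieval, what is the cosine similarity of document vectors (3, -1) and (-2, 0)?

With u = (3, -1), v = (-2, 0):
u·v = 3·(-2) + (-1)·0 = (-6) + 0 = -6.
|u| = √(3² + (-1)²) = √10, |v| = √((-2)² + 0²) = √4, so |u||v| = √(10·4) = √40.
cos θ = (u·v)/(|u||v|) = -6/√40 ≈ -0.9487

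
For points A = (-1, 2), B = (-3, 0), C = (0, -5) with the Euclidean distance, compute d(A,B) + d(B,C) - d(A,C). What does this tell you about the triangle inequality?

d(A,B) = √(2² + 2²) = √8 ≈ 2.8284, d(B,C) = √(3² + 5²) = √34 ≈ 5.831, d(A,C) = √(1² + 7²) = √50 ≈ 7.0711.
d(A,B) + d(B,C) - d(A,C) = 2.8284 + 5.831 - 7.0711 = 8.6594 - 7.0711 = 1.5883 (to 4 decimal places). This is ≥ 0, so the triangle inequality holds for these points.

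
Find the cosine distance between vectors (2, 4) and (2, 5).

With u = (2, 4), v = (2, 5):
u·v = 2·2 + 4·5 = 4 + 20 = 24.
|u| = √(2² + 4²) = √20, |v| = √(2² + 5²) = √29, so |u||v| = √(20·29) = √580.
cos θ = (u·v)/(|u||v|) = 24/√580 ≈ 0.9965
Cosine distance = 1 - cos θ ≈ 1 - 0.9965 = 0.0035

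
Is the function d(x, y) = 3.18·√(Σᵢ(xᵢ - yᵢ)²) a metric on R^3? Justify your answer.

Yes. The L2 (Euclidean) norm induces a metric on R^3, and multiplying a metric by a positive constant 3.18 > 0 preserves all four axioms: non-negativity (3.18·||x-y|| ≥ 0), identity (3.18·||x-y|| = 0 ⟺ ||x-y|| = 0 ⟺ x = y), symmetry (||x-y|| = ||y-x||), and the triangle inequality (3.18·||x-z|| ≤ 3.18·||x-y|| + 3.18·||y-z||). So d is a metric.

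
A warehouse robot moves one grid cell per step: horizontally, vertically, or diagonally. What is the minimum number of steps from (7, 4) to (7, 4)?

max(|x_i - y_i|) = max(|7 - 7|, |4 - 4|) = max(0, 0) = 0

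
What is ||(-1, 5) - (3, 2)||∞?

max(|x_i - y_i|) = max(|-1 - 3|, |5 - 2|) = max(4, 3) = 4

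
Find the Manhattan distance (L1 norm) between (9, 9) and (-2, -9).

Σ|x_i - y_i| = |9 - (-2)| + |9 - (-9)| = 11 + 18 = 29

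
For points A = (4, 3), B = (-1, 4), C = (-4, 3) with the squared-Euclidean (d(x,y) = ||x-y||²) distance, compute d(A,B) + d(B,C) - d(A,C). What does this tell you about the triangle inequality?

d(A,B) = 5² + 1² = 26, d(B,C) = 3² + 1² = 10, d(A,C) = 8² + 0² = 64.
d(A,B) + d(B,C) - d(A,C) = 26 + 10 - 64 = 36 - 64 = -28. This is < 0, so the triangle inequality FAILS for these points (squared-Euclidean is not a metric).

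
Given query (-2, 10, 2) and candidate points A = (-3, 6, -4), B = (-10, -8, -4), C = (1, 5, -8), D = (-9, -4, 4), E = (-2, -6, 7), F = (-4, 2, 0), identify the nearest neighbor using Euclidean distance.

Distances: d(A) ≈ 7.2801, d(B) ≈ 20.5913, d(C) ≈ 11.5758, d(D) ≈ 15.7797, d(E) ≈ 16.7631, d(F) ≈ 8.4853. Nearest: A = (-3, 6, -4) with distance 7.2801.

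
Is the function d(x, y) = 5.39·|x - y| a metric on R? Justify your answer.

Yes. Since |x - y| is a metric on R and 5.39 > 0, the positive scalar multiple 5.39·|x - y| is also a metric: scaling by a positive constant preserves non-negativity, identity (d=0 ⟺ |x-y|=0 ⟺ x=y), symmetry, and the triangle inequality.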